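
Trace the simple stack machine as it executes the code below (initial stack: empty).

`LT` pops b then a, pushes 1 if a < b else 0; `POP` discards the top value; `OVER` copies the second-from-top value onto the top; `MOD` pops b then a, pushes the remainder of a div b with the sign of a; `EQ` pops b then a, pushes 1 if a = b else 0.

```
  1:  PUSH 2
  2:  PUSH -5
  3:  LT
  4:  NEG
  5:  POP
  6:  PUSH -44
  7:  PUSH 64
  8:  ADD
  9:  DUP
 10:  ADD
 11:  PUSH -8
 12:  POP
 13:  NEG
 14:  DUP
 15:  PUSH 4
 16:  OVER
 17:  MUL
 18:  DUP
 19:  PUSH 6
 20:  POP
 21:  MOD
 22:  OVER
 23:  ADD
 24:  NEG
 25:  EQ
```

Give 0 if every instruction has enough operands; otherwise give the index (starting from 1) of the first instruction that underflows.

PUSH 2   → [2]
PUSH -5  → [2, -5]
LT       → [0]
NEG      → [0]
POP      → []
PUSH -44 → [-44]
PUSH 64  → [-44, 64]
ADD      → [20]
DUP      → [20, 20]
ADD      → [40]
PUSH -8  → [40, -8]
POP      → [40]
NEG      → [-40]
DUP      → [-40, -40]
PUSH 4   → [-40, -40, 4]
OVER     → [-40, -40, 4, -40]
MUL      → [-40, -40, -160]
DUP      → [-40, -40, -160, -160]
PUSH 6   → [-40, -40, -160, -160, 6]
POP      → [-40, -40, -160, -160]
MOD      → [-40, -40, 0]
OVER     → [-40, -40, 0, -40]
ADD      → [-40, -40, -40]
NEG      → [-40, -40, 40]
EQ       → [-40, 0]

0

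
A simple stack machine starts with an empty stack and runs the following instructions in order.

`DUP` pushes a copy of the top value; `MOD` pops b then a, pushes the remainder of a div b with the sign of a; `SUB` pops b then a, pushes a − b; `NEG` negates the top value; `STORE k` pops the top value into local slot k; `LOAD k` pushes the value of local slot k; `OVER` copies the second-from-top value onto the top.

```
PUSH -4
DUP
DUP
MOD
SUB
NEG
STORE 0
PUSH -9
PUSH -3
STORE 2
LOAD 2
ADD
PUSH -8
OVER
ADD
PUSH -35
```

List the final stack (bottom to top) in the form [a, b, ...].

[-12, -20, -35]

PUSH -4   [-4]
DUP       [-4, -4]
DUP       [-4, -4, -4]
MOD       [-4, 0]
SUB       [-4]
NEG       [4]
STORE 0   []
PUSH -9   [-9]
PUSH -3   [-9, -3]
STORE 2   [-9]
LOAD 2    [-9, -3]
ADD       [-12]
PUSH -8   [-12, -8]
OVER      [-12, -8, -12]
ADD       [-12, -20]
PUSH -35  [-12, -20, -35]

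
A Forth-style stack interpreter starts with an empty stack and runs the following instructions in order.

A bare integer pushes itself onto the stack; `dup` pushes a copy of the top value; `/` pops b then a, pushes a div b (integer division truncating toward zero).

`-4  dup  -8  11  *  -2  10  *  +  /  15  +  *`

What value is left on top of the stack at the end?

-60

-4  : -4
dup : -4 -4
-8  : -4 -4 -8
11  : -4 -4 -8 11
*   : -4 -4 -88
-2  : -4 -4 -88 -2
10  : -4 -4 -88 -2 10
*   : -4 -4 -88 -20
+   : -4 -4 -108
/   : -4 0
15  : -4 0 15
+   : -4 15
*   : -60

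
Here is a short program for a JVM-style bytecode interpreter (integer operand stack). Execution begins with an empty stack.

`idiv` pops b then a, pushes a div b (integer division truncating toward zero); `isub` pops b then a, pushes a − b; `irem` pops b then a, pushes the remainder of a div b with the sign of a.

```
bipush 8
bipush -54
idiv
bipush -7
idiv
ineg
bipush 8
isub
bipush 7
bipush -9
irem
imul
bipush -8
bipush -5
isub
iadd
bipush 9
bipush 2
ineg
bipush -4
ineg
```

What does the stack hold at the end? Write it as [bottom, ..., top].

bipush 8   -> 8
bipush -54 -> 8 -54
idiv       -> 0
bipush -7  -> 0 -7
idiv       -> 0
ineg       -> 0
bipush 8   -> 0 8
isub       -> -8
bipush 7   -> -8 7
bipush -9  -> -8 7 -9
irem       -> -8 7
imul       -> -56
bipush -8  -> -56 -8
bipush -5  -> -56 -8 -5
isub       -> -56 -3
iadd       -> -59
bipush 9   -> -59 9
bipush 2   -> -59 9 2
ineg       -> -59 9 -2
bipush -4  -> -59 9 -2 -4
ineg       -> -59 9 -2 4

[-59, 9, -2, 4]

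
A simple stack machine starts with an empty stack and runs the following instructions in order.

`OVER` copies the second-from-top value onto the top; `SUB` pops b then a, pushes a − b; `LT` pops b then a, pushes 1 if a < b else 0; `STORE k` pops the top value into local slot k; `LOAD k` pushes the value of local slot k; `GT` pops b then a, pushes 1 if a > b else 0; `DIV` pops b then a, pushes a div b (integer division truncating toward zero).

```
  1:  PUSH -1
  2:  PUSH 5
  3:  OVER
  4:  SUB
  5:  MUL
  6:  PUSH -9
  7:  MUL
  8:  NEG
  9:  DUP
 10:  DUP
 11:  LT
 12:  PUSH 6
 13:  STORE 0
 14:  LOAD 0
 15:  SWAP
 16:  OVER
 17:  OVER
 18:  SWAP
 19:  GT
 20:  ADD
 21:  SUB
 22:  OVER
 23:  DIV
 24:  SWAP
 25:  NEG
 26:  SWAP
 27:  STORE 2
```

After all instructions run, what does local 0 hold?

6

PUSH -1 : [-1]
PUSH 5  : [-1, 5]
OVER    : [-1, 5, -1]
SUB     : [-1, 6]
MUL     : [-6]
PUSH -9 : [-6, -9]
MUL     : [54]
NEG     : [-54]
DUP     : [-54, -54]
DUP     : [-54, -54, -54]
LT      : [-54, 0]
PUSH 6  : [-54, 0, 6]
STORE 0 : [-54, 0]
LOAD 0  : [-54, 0, 6]
SWAP    : [-54, 6, 0]
OVER    : [-54, 6, 0, 6]
OVER    : [-54, 6, 0, 6, 0]
SWAP    : [-54, 6, 0, 0, 6]
GT      : [-54, 6, 0, 0]
ADD     : [-54, 6, 0]
SUB     : [-54, 6]
OVER    : [-54, 6, -54]
DIV     : [-54, 0]
SWAP    : [0, -54]
NEG     : [0, 54]
SWAP    : [54, 0]
STORE 2 : [54]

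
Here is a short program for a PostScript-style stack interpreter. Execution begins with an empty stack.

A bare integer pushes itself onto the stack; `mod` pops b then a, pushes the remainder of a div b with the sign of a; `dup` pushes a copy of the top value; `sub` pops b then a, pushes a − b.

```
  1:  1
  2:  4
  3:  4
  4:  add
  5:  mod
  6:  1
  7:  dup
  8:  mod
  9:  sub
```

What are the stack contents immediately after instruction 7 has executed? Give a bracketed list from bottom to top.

[1, 1, 1]

1   -> 1
4   -> 1 4
4   -> 1 4 4
add -> 1 8
mod -> 1
1   -> 1 1
dup -> 1 1 1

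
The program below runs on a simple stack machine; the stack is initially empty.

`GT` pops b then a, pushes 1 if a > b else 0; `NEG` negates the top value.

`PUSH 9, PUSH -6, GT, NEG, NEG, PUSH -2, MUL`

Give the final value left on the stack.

PUSH 9  -> [9]
PUSH -6 -> [9, -6]
GT      -> [1]
NEG     -> [-1]
NEG     -> [1]
PUSH -2 -> [1, -2]
MUL     -> [-2]

-2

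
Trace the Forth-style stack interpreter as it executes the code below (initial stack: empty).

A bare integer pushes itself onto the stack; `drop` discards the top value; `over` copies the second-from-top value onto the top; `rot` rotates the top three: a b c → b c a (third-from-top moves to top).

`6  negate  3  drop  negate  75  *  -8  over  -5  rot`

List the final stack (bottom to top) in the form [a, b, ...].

[450, 450, -5, -8]

6      → [6]
negate → [-6]
3      → [-6, 3]
drop   → [-6]
negate → [6]
75     → [6, 75]
*      → [450]
-8     → [450, -8]
over   → [450, -8, 450]
-5     → [450, -8, 450, -5]
rot    → [450, 450, -5, -8]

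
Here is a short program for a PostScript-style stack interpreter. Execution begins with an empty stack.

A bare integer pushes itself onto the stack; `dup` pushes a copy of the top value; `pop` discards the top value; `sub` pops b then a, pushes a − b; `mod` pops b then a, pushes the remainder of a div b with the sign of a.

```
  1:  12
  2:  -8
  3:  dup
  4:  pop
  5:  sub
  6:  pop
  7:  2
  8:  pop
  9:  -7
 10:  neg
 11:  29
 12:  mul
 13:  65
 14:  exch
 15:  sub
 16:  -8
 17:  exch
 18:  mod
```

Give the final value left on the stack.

12   -> 12
-8   -> 12 -8
dup  -> 12 -8 -8
pop  -> 12 -8
sub  -> 20
pop  -> (empty)
2    -> 2
pop  -> (empty)
-7   -> -7
neg  -> 7
29   -> 7 29
mul  -> 203
65   -> 203 65
exch -> 65 203
sub  -> -138
-8   -> -138 -8
exch -> -8 -138
mod  -> -8

-8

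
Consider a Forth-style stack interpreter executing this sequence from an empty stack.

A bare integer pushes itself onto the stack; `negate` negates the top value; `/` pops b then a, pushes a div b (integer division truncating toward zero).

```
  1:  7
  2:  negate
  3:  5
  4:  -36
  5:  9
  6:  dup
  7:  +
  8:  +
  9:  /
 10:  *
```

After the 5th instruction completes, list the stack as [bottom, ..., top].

[-7, 5, -36, 9]

7      -> 7
negate -> -7
5      -> -7 5
-36    -> -7 5 -36
9      -> -7 5 -36 9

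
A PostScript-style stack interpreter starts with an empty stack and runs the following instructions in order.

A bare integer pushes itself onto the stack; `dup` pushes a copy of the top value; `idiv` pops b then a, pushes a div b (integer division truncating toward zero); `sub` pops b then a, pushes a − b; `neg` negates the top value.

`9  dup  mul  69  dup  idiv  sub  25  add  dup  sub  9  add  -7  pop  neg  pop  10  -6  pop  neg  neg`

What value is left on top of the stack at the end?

9    : [9]
dup  : [9, 9]
mul  : [81]
69   : [81, 69]
dup  : [81, 69, 69]
idiv : [81, 1]
sub  : [80]
25   : [80, 25]
add  : [105]
dup  : [105, 105]
sub  : [0]
9    : [0, 9]
add  : [9]
-7   : [9, -7]
pop  : [9]
neg  : [-9]
pop  : []
10   : [10]
-6   : [10, -6]
pop  : [10]
neg  : [-10]
neg  : [10]

10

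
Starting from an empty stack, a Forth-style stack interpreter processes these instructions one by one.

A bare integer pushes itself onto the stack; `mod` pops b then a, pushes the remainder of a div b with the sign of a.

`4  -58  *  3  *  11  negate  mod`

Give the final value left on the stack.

-3

4       4
-58     4 -58
*       -232
3       -232 3
*       -696
11      -696 11
negate  -696 -11
mod     -3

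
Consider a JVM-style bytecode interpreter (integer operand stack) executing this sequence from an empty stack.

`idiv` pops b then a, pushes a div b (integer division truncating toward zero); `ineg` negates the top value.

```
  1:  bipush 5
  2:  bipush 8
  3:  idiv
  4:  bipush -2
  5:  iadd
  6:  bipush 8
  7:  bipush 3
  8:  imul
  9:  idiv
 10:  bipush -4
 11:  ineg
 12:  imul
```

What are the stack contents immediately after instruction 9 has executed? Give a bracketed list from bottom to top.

bipush 5   5
bipush 8   5 8
idiv       0
bipush -2  0 -2
iadd       -2
bipush 8   -2 8
bipush 3   -2 8 3
imul       -2 24
idiv       0

[0]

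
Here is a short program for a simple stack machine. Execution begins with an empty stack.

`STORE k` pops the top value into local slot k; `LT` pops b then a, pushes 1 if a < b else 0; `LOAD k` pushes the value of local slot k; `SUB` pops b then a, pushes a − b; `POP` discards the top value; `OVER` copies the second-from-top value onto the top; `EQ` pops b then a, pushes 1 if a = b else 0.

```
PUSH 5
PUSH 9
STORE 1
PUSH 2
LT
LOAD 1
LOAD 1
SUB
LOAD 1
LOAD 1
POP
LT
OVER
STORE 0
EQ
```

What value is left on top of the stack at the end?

0

PUSH 5  -> [5]
PUSH 9  -> [5, 9]
STORE 1 -> [5]
PUSH 2  -> [5, 2]
LT      -> [0]
LOAD 1  -> [0, 9]
LOAD 1  -> [0, 9, 9]
SUB     -> [0, 0]
LOAD 1  -> [0, 0, 9]
LOAD 1  -> [0, 0, 9, 9]
POP     -> [0, 0, 9]
LT      -> [0, 1]
OVER    -> [0, 1, 0]
STORE 0 -> [0, 1]
EQ      -> [0]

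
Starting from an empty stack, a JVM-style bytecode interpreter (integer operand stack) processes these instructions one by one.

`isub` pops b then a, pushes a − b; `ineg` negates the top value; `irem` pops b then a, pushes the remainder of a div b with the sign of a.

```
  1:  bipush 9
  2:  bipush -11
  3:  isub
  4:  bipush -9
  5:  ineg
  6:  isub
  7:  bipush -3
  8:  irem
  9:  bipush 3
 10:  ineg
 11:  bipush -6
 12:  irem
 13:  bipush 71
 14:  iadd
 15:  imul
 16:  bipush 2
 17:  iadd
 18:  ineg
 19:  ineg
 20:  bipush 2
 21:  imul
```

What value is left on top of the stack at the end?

276

bipush 9   : [9]
bipush -11 : [9, -11]
isub       : [20]
bipush -9  : [20, -9]
ineg       : [20, 9]
isub       : [11]
bipush -3  : [11, -3]
irem       : [2]
bipush 3   : [2, 3]
ineg       : [2, -3]
bipush -6  : [2, -3, -6]
irem       : [2, -3]
bipush 71  : [2, -3, 71]
iadd       : [2, 68]
imul       : [136]
bipush 2   : [136, 2]
iadd       : [138]
ineg       : [-138]
ineg       : [138]
bipush 2   : [138, 2]
imul       : [276]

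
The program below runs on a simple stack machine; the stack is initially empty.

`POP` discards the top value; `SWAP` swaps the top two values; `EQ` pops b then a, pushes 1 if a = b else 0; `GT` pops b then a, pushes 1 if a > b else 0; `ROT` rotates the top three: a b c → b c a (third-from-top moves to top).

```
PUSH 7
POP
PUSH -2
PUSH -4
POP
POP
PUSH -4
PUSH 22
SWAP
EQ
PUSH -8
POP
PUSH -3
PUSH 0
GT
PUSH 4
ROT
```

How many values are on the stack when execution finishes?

PUSH 7   [7]
POP      []
PUSH -2  [-2]
PUSH -4  [-2, -4]
POP      [-2]
POP      []
PUSH -4  [-4]
PUSH 22  [-4, 22]
SWAP     [22, -4]
EQ       [0]
PUSH -8  [0, -8]
POP      [0]
PUSH -3  [0, -3]
PUSH 0   [0, -3, 0]
GT       [0, 0]
PUSH 4   [0, 0, 4]
ROT      [0, 4, 0]

3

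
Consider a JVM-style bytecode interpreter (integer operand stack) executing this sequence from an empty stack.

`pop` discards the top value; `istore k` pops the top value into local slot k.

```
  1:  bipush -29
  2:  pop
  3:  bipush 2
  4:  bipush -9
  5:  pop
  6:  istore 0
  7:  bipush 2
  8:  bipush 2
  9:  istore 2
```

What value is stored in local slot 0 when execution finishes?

2

bipush -29  -29
pop         (empty)
bipush 2    2
bipush -9   2 -9
pop         2
istore 0    (empty)
bipush 2    2
bipush 2    2 2
istore 2    2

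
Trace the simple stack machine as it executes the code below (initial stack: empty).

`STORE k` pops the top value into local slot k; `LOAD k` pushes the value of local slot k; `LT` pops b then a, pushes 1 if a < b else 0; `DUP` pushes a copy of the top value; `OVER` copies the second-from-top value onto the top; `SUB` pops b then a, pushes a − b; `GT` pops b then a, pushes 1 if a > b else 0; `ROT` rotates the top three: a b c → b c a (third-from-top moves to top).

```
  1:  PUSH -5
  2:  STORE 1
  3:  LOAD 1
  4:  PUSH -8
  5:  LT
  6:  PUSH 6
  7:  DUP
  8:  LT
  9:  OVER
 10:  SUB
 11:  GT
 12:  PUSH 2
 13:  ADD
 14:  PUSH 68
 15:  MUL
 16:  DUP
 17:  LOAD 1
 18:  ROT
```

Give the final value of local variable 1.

-5

PUSH -5 -> -5
STORE 1 -> (empty)
LOAD 1  -> -5
PUSH -8 -> -5 -8
LT      -> 0
PUSH 6  -> 0 6
DUP     -> 0 6 6
LT      -> 0 0
OVER    -> 0 0 0
SUB     -> 0 0
GT      -> 0
PUSH 2  -> 0 2
ADD     -> 2
PUSH 68 -> 2 68
MUL     -> 136
DUP     -> 136 136
LOAD 1  -> 136 136 -5
ROT     -> 136 -5 136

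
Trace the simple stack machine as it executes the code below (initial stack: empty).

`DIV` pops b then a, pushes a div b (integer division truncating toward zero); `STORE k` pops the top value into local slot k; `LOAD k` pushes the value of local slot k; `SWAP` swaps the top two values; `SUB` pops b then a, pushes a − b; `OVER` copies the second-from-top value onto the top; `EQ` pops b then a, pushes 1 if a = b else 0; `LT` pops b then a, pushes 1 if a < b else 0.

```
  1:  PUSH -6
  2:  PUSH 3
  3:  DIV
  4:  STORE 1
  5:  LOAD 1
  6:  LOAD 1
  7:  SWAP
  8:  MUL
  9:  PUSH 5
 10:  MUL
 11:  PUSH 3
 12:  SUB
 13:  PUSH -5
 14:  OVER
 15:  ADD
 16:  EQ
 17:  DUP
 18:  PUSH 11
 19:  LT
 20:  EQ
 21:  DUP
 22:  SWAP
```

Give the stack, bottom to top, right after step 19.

[0, 1]

PUSH -6 → -6
PUSH 3  → -6 3
DIV     → -2
STORE 1 → (empty)
LOAD 1  → -2
LOAD 1  → -2 -2
SWAP    → -2 -2
MUL     → 4
PUSH 5  → 4 5
MUL     → 20
PUSH 3  → 20 3
SUB     → 17
PUSH -5 → 17 -5
OVER    → 17 -5 17
ADD     → 17 12
EQ      → 0
DUP     → 0 0
PUSH 11 → 0 0 11
LT      → 0 1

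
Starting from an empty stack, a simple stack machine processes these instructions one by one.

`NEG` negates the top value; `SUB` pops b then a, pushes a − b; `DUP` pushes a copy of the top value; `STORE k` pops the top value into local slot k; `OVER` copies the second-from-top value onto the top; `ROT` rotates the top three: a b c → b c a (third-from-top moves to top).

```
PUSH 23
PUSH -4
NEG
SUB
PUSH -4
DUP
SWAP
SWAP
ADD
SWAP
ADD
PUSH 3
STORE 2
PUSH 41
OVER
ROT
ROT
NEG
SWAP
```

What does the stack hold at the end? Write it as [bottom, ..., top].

[11, -41, 11]

PUSH 23 -> 23
PUSH -4 -> 23 -4
NEG     -> 23 4
SUB     -> 19
PUSH -4 -> 19 -4
DUP     -> 19 -4 -4
SWAP    -> 19 -4 -4
SWAP    -> 19 -4 -4
ADD     -> 19 -8
SWAP    -> -8 19
ADD     -> 11
PUSH 3  -> 11 3
STORE 2 -> 11
PUSH 41 -> 11 41
OVER    -> 11 41 11
ROT     -> 41 11 11
ROT     -> 11 11 41
NEG     -> 11 11 -41
SWAP    -> 11 -41 11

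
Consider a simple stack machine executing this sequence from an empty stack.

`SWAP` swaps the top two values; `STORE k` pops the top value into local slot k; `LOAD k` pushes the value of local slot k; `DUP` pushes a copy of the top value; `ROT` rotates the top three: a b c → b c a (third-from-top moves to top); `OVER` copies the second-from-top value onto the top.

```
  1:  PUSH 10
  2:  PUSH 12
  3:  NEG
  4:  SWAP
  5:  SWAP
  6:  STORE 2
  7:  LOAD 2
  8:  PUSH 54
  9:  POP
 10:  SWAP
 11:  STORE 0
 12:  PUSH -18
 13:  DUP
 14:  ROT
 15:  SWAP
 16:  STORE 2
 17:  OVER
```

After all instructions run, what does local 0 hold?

10

PUSH 10  -> [10]
PUSH 12  -> [10, 12]
NEG      -> [10, -12]
SWAP     -> [-12, 10]
SWAP     -> [10, -12]
STORE 2  -> [10]
LOAD 2   -> [10, -12]
PUSH 54  -> [10, -12, 54]
POP      -> [10, -12]
SWAP     -> [-12, 10]
STORE 0  -> [-12]
PUSH -18 -> [-12, -18]
DUP      -> [-12, -18, -18]
ROT      -> [-18, -18, -12]
SWAP     -> [-18, -12, -18]
STORE 2  -> [-18, -12]
OVER     -> [-18, -12, -18]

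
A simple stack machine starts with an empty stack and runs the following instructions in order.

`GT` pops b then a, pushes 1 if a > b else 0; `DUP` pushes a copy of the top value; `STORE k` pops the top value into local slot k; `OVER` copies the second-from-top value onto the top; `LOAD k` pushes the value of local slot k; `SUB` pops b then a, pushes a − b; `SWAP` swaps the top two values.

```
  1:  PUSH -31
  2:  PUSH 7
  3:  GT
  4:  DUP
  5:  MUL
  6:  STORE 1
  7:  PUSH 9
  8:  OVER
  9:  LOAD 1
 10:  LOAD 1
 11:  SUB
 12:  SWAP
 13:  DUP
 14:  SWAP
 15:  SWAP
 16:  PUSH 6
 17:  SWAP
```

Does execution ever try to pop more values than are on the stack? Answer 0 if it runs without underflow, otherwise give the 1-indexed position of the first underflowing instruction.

PUSH -31 : [-31]
PUSH 7   : [-31, 7]
GT       : [0]
DUP      : [0, 0]
MUL      : [0]
STORE 1  : []
PUSH 9   : [9]
OVER  — needs 2 operands, stack has 1 → underflow

8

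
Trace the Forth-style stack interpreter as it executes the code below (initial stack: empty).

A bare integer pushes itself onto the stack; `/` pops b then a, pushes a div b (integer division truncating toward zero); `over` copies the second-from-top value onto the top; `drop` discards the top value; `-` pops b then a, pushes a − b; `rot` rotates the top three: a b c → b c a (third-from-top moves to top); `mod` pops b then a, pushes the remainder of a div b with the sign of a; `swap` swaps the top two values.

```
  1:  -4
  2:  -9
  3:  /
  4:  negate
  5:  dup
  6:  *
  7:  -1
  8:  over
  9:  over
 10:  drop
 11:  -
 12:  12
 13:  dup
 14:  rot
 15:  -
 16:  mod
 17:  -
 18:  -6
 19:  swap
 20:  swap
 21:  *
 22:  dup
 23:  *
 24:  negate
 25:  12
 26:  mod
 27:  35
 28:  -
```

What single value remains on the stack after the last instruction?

-4     -> -4
-9     -> -4 -9
/      -> 0
negate -> 0
dup    -> 0 0
*      -> 0
-1     -> 0 -1
over   -> 0 -1 0
over   -> 0 -1 0 -1
drop   -> 0 -1 0
-      -> 0 -1
12     -> 0 -1 12
dup    -> 0 -1 12 12
rot    -> 0 12 12 -1
-      -> 0 12 13
mod    -> 0 12
-      -> -12
-6     -> -12 -6
swap   -> -6 -12
swap   -> -12 -6
*      -> 72
dup    -> 72 72
*      -> 5184
negate -> -5184
12     -> -5184 12
mod    -> 0
35     -> 0 35
-      -> -35

-35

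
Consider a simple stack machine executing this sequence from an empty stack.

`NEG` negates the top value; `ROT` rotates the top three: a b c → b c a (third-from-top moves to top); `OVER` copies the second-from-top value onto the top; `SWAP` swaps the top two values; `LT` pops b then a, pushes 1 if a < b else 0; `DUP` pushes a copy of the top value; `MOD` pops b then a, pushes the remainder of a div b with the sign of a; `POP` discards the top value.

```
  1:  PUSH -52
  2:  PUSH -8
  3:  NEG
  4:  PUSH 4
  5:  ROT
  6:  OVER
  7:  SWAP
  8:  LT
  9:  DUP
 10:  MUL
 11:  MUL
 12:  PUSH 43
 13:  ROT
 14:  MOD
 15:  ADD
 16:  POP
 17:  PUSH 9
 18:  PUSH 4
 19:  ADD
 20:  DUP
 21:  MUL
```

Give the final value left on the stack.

169

PUSH -52  -52
PUSH -8   -52 -8
NEG       -52 8
PUSH 4    -52 8 4
ROT       8 4 -52
OVER      8 4 -52 4
SWAP      8 4 4 -52
LT        8 4 0
DUP       8 4 0 0
MUL       8 4 0
MUL       8 0
PUSH 43   8 0 43
ROT       0 43 8
MOD       0 3
ADD       3
POP       (empty)
PUSH 9    9
PUSH 4    9 4
ADD       13
DUP       13 13
MUL       169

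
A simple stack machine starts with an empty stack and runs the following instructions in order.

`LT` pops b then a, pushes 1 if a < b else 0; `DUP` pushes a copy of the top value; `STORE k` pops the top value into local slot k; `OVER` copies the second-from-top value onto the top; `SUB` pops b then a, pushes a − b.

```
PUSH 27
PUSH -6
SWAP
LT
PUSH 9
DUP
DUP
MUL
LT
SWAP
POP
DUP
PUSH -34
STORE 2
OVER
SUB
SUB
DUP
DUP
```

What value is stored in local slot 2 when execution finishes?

-34

PUSH 27  : [27]
PUSH -6  : [27, -6]
SWAP     : [-6, 27]
LT       : [1]
PUSH 9   : [1, 9]
DUP      : [1, 9, 9]
DUP      : [1, 9, 9, 9]
MUL      : [1, 9, 81]
LT       : [1, 1]
SWAP     : [1, 1]
POP      : [1]
DUP      : [1, 1]
PUSH -34 : [1, 1, -34]
STORE 2  : [1, 1]
OVER     : [1, 1, 1]
SUB      : [1, 0]
SUB      : [1]
DUP      : [1, 1]
DUP      : [1, 1, 1]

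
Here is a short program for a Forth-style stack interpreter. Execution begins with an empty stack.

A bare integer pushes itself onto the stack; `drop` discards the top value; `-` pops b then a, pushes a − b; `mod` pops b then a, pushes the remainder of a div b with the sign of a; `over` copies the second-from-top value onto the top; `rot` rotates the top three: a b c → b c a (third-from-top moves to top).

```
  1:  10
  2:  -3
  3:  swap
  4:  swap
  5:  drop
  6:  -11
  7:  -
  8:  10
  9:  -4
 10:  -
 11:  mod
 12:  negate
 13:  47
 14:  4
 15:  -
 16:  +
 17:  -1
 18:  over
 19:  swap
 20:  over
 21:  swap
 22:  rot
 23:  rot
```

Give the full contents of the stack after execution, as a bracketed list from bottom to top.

10      [10]
-3      [10, -3]
swap    [-3, 10]
swap    [10, -3]
drop    [10]
-11     [10, -11]
-       [21]
10      [21, 10]
-4      [21, 10, -4]
-       [21, 14]
mod     [7]
negate  [-7]
47      [-7, 47]
4       [-7, 47, 4]
-       [-7, 43]
+       [36]
-1      [36, -1]
over    [36, -1, 36]
swap    [36, 36, -1]
over    [36, 36, -1, 36]
swap    [36, 36, 36, -1]
rot     [36, 36, -1, 36]
rot     [36, -1, 36, 36]

[36, -1, 36, 36]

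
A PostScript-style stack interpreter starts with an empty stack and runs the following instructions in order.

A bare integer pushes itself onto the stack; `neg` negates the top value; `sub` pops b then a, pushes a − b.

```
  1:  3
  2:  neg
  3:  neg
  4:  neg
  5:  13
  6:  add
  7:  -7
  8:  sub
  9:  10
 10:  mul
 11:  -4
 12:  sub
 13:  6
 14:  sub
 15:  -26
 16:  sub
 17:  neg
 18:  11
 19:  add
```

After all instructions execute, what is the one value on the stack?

-183

3    3
neg  -3
neg  3
neg  -3
13   -3 13
add  10
-7   10 -7
sub  17
10   17 10
mul  170
-4   170 -4
sub  174
6    174 6
sub  168
-26  168 -26
sub  194
neg  -194
11   -194 11
add  -183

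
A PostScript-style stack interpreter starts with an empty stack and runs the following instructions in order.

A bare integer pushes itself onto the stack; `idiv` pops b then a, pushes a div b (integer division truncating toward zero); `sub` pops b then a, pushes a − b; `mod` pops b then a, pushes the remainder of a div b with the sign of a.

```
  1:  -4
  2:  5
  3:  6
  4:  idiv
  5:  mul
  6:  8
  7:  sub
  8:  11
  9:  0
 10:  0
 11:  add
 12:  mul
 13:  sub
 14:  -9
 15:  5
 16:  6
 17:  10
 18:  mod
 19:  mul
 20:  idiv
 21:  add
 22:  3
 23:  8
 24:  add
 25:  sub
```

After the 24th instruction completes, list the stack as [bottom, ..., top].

-4   : [-4]
5    : [-4, 5]
6    : [-4, 5, 6]
idiv : [-4, 0]
mul  : [0]
8    : [0, 8]
sub  : [-8]
11   : [-8, 11]
0    : [-8, 11, 0]
0    : [-8, 11, 0, 0]
add  : [-8, 11, 0]
mul  : [-8, 0]
sub  : [-8]
-9   : [-8, -9]
5    : [-8, -9, 5]
6    : [-8, -9, 5, 6]
10   : [-8, -9, 5, 6, 10]
mod  : [-8, -9, 5, 6]
mul  : [-8, -9, 30]
idiv : [-8, 0]
add  : [-8]
3    : [-8, 3]
8    : [-8, 3, 8]
add  : [-8, 11]

[-8, 11]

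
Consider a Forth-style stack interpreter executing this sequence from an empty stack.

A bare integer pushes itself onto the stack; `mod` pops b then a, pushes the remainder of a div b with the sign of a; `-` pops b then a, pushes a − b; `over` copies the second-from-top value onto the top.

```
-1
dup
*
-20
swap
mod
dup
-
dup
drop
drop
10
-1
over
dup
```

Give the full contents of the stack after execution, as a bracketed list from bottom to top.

[10, -1, 10, 10]

-1   → [-1]
dup  → [-1, -1]
*    → [1]
-20  → [1, -20]
swap → [-20, 1]
mod  → [0]
dup  → [0, 0]
-    → [0]
dup  → [0, 0]
drop → [0]
drop → []
10   → [10]
-1   → [10, -1]
over → [10, -1, 10]
dup  → [10, -1, 10, 10]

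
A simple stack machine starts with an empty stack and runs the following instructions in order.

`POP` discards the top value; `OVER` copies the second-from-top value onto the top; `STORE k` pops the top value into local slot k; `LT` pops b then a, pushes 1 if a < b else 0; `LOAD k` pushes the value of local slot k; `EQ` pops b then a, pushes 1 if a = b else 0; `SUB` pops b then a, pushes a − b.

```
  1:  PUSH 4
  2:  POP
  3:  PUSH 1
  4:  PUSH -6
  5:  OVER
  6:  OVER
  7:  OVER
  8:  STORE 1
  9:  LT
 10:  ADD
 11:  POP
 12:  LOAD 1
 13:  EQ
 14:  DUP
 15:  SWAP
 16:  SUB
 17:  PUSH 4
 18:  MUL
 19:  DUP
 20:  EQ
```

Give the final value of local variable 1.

1

PUSH 4  -> 4
POP     -> (empty)
PUSH 1  -> 1
PUSH -6 -> 1 -6
OVER    -> 1 -6 1
OVER    -> 1 -6 1 -6
OVER    -> 1 -6 1 -6 1
STORE 1 -> 1 -6 1 -6
LT      -> 1 -6 0
ADD     -> 1 -6
POP     -> 1
LOAD 1  -> 1 1
EQ      -> 1
DUP     -> 1 1
SWAP    -> 1 1
SUB     -> 0
PUSH 4  -> 0 4
MUL     -> 0
DUP     -> 0 0
EQ      -> 1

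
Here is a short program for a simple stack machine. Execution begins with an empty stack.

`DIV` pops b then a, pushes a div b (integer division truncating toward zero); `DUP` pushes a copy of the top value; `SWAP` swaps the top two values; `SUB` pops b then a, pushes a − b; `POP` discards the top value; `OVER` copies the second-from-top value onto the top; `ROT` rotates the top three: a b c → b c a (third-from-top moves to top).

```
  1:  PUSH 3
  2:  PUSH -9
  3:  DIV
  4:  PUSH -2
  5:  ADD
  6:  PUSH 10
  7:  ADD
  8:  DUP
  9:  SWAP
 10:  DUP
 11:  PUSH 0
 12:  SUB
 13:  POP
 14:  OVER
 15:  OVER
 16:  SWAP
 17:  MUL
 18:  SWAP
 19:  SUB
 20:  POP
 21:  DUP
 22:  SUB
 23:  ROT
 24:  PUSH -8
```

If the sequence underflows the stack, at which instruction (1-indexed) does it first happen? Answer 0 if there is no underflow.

23

PUSH 3   [3]
PUSH -9  [3, -9]
DIV      [0]
PUSH -2  [0, -2]
ADD      [-2]
PUSH 10  [-2, 10]
ADD      [8]
DUP      [8, 8]
SWAP     [8, 8]
DUP      [8, 8, 8]
PUSH 0   [8, 8, 8, 0]
SUB      [8, 8, 8]
POP      [8, 8]
OVER     [8, 8, 8]
OVER     [8, 8, 8, 8]
SWAP     [8, 8, 8, 8]
MUL      [8, 8, 64]
SWAP     [8, 64, 8]
SUB      [8, 56]
POP      [8]
DUP      [8, 8]
SUB      [0]
ROT  — needs 3 operands, stack has 1 → underflow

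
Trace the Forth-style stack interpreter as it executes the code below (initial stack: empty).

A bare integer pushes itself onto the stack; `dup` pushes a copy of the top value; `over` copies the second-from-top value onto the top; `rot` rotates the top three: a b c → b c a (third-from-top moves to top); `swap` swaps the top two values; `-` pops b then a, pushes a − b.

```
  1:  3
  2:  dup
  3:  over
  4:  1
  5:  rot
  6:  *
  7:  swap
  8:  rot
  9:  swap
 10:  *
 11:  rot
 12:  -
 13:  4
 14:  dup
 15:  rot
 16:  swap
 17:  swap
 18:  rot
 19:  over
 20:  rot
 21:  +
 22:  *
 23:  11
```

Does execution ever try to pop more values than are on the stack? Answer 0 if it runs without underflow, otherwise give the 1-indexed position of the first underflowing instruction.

3    → 3
dup  → 3 3
over → 3 3 3
1    → 3 3 3 1
rot  → 3 3 1 3
*    → 3 3 3
swap → 3 3 3
rot  → 3 3 3
swap → 3 3 3
*    → 3 9
rot  — needs 3 operands, stack has 2 → underflow

11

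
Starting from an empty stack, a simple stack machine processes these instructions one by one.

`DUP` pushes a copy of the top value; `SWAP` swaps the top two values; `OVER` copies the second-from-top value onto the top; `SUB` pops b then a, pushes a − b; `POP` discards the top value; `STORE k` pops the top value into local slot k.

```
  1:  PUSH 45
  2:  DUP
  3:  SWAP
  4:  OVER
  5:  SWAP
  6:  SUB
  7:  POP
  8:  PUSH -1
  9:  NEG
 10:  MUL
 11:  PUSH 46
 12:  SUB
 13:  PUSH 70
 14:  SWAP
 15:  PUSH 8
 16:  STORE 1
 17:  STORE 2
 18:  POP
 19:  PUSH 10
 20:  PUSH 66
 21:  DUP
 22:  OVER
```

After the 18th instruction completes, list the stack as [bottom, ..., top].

PUSH 45 → [45]
DUP     → [45, 45]
SWAP    → [45, 45]
OVER    → [45, 45, 45]
SWAP    → [45, 45, 45]
SUB     → [45, 0]
POP     → [45]
PUSH -1 → [45, -1]
NEG     → [45, 1]
MUL     → [45]
PUSH 46 → [45, 46]
SUB     → [-1]
PUSH 70 → [-1, 70]
SWAP    → [70, -1]
PUSH 8  → [70, -1, 8]
STORE 1 → [70, -1]
STORE 2 → [70]
POP     → []

[]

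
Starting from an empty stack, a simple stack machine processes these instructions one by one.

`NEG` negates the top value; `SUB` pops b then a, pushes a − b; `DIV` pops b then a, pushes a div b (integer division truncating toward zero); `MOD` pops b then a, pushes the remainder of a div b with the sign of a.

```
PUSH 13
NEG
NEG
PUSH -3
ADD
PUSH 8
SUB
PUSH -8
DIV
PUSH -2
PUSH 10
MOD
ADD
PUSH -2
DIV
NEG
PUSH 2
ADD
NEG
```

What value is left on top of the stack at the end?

-1

PUSH 13  [13]
NEG      [-13]
NEG      [13]
PUSH -3  [13, -3]
ADD      [10]
PUSH 8   [10, 8]
SUB      [2]
PUSH -8  [2, -8]
DIV      [0]
PUSH -2  [0, -2]
PUSH 10  [0, -2, 10]
MOD      [0, -2]
ADD      [-2]
PUSH -2  [-2, -2]
DIV      [1]
NEG      [-1]
PUSH 2   [-1, 2]
ADD      [1]
NEG      [-1]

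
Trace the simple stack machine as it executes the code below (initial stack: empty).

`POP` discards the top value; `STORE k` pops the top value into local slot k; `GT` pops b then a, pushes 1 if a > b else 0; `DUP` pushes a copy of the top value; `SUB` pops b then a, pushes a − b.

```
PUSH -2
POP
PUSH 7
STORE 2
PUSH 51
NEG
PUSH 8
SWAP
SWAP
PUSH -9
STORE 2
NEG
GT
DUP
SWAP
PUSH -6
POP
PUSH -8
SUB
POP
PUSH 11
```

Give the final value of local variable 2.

PUSH -2 → [-2]
POP     → []
PUSH 7  → [7]
STORE 2 → []
PUSH 51 → [51]
NEG     → [-51]
PUSH 8  → [-51, 8]
SWAP    → [8, -51]
SWAP    → [-51, 8]
PUSH -9 → [-51, 8, -9]
STORE 2 → [-51, 8]
NEG     → [-51, -8]
GT      → [0]
DUP     → [0, 0]
SWAP    → [0, 0]
PUSH -6 → [0, 0, -6]
POP     → [0, 0]
PUSH -8 → [0, 0, -8]
SUB     → [0, 8]
POP     → [0]
PUSH 11 → [0, 11]

-9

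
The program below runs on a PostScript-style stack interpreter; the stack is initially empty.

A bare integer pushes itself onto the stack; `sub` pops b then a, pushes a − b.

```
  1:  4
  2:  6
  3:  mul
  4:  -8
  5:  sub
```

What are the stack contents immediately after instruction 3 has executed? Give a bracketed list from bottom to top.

4    [4]
6    [4, 6]
mul  [24]

[24]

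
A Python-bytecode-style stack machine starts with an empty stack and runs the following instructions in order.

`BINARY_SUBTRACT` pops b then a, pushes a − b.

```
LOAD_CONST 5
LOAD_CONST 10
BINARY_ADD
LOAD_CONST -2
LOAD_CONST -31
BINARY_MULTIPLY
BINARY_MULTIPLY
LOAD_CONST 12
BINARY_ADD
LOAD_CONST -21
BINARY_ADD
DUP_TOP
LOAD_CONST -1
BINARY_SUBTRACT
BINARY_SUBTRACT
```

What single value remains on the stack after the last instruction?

-1

LOAD_CONST 5     [5]
LOAD_CONST 10    [5, 10]
BINARY_ADD       [15]
LOAD_CONST -2    [15, -2]
LOAD_CONST -31   [15, -2, -31]
BINARY_MULTIPLY  [15, 62]
BINARY_MULTIPLY  [930]
LOAD_CONST 12    [930, 12]
BINARY_ADD       [942]
LOAD_CONST -21   [942, -21]
BINARY_ADD       [921]
DUP_TOP          [921, 921]
LOAD_CONST -1    [921, 921, -1]
BINARY_SUBTRACT  [921, 922]
BINARY_SUBTRACT  [-1]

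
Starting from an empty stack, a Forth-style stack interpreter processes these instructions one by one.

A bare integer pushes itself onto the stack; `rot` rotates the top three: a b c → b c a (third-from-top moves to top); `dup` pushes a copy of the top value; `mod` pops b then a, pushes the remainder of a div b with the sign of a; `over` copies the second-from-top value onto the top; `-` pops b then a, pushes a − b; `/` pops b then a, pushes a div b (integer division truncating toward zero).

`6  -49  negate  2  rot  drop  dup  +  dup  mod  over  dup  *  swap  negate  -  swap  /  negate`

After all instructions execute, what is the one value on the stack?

6      : 6
-49    : 6 -49
negate : 6 49
2      : 6 49 2
rot    : 49 2 6
drop   : 49 2
dup    : 49 2 2
+      : 49 4
dup    : 49 4 4
mod    : 49 0
over   : 49 0 49
dup    : 49 0 49 49
*      : 49 0 2401
swap   : 49 2401 0
negate : 49 2401 0
-      : 49 2401
swap   : 2401 49
/      : 49
negate : -49

-49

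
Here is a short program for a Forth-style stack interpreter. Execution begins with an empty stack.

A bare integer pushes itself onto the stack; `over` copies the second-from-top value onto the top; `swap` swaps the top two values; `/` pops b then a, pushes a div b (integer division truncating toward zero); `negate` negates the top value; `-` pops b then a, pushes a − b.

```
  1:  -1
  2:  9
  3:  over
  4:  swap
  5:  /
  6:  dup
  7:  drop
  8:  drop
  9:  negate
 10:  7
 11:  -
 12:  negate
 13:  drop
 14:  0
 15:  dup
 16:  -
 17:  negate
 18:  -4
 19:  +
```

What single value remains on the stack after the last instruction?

-4

-1     -> -1
9      -> -1 9
over   -> -1 9 -1
swap   -> -1 -1 9
/      -> -1 0
dup    -> -1 0 0
drop   -> -1 0
drop   -> -1
negate -> 1
7      -> 1 7
-      -> -6
negate -> 6
drop   -> (empty)
0      -> 0
dup    -> 0 0
-      -> 0
negate -> 0
-4     -> 0 -4
+      -> -4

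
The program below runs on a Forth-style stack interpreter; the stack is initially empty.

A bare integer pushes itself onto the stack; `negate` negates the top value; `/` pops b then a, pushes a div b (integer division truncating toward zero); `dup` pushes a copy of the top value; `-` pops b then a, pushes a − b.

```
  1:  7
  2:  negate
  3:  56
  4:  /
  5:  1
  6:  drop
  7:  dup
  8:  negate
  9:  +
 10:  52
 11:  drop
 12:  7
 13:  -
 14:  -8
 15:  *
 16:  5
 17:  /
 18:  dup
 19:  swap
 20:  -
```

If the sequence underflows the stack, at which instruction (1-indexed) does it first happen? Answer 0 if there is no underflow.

0

7       [7]
negate  [-7]
56      [-7, 56]
/       [0]
1       [0, 1]
drop    [0]
dup     [0, 0]
negate  [0, 0]
+       [0]
52      [0, 52]
drop    [0]
7       [0, 7]
-       [-7]
-8      [-7, -8]
*       [56]
5       [56, 5]
/       [11]
dup     [11, 11]
swap    [11, 11]
-       [0]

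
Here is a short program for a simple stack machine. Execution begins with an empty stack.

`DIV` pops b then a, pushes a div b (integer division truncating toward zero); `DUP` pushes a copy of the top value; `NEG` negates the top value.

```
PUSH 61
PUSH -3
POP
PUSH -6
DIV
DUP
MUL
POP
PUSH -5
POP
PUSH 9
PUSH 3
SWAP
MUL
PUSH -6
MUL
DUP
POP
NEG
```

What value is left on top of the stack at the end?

PUSH 61 -> [61]
PUSH -3 -> [61, -3]
POP     -> [61]
PUSH -6 -> [61, -6]
DIV     -> [-10]
DUP     -> [-10, -10]
MUL     -> [100]
POP     -> []
PUSH -5 -> [-5]
POP     -> []
PUSH 9  -> [9]
PUSH 3  -> [9, 3]
SWAP    -> [3, 9]
MUL     -> [27]
PUSH -6 -> [27, -6]
MUL     -> [-162]
DUP     -> [-162, -162]
POP     -> [-162]
NEG     -> [162]

162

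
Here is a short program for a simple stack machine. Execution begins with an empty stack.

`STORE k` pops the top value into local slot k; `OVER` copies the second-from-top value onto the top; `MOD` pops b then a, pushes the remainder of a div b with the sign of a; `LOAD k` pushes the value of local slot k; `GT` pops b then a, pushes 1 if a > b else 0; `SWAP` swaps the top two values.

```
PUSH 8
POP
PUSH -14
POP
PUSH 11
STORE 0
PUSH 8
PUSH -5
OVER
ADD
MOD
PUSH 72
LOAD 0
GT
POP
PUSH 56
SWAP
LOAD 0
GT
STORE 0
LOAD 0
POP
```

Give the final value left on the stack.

56

PUSH 8   -> [8]
POP      -> []
PUSH -14 -> [-14]
POP      -> []
PUSH 11  -> [11]
STORE 0  -> []
PUSH 8   -> [8]
PUSH -5  -> [8, -5]
OVER     -> [8, -5, 8]
ADD      -> [8, 3]
MOD      -> [2]
PUSH 72  -> [2, 72]
LOAD 0   -> [2, 72, 11]
GT       -> [2, 1]
POP      -> [2]
PUSH 56  -> [2, 56]
SWAP     -> [56, 2]
LOAD 0   -> [56, 2, 11]
GT       -> [56, 0]
STORE 0  -> [56]
LOAD 0   -> [56, 0]
POP      -> [56]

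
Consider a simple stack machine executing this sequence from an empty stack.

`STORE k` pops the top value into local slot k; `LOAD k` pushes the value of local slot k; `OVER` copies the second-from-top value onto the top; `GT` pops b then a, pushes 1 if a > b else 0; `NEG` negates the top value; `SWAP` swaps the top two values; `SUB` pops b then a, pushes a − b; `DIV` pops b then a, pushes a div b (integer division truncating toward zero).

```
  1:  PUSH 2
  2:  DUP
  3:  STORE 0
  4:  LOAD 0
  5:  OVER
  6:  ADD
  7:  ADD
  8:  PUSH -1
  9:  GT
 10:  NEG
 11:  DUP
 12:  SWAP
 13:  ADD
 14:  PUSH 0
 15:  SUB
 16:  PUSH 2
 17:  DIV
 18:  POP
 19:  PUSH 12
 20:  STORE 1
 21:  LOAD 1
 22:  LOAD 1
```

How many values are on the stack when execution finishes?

PUSH 2  : 2
DUP     : 2 2
STORE 0 : 2
LOAD 0  : 2 2
OVER    : 2 2 2
ADD     : 2 4
ADD     : 6
PUSH -1 : 6 -1
GT      : 1
NEG     : -1
DUP     : -1 -1
SWAP    : -1 -1
ADD     : -2
PUSH 0  : -2 0
SUB     : -2
PUSH 2  : -2 2
DIV     : -1
POP     : (empty)
PUSH 12 : 12
STORE 1 : (empty)
LOAD 1  : 12
LOAD 1  : 12 12

2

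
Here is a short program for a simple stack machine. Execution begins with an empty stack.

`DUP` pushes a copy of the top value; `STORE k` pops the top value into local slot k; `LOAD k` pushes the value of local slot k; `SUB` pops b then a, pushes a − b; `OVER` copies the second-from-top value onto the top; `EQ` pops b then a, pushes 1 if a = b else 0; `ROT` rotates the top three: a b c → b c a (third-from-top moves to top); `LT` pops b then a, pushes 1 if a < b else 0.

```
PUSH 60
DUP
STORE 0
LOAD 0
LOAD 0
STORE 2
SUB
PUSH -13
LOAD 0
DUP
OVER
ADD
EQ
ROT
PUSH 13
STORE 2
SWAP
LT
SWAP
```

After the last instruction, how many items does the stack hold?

PUSH 60   60
DUP       60 60
STORE 0   60
LOAD 0    60 60
LOAD 0    60 60 60
STORE 2   60 60
SUB       0
PUSH -13  0 -13
LOAD 0    0 -13 60
DUP       0 -13 60 60
OVER      0 -13 60 60 60
ADD       0 -13 60 120
EQ        0 -13 0
ROT       -13 0 0
PUSH 13   -13 0 0 13
STORE 2   -13 0 0
SWAP      -13 0 0
LT        -13 0
SWAP      0 -13

2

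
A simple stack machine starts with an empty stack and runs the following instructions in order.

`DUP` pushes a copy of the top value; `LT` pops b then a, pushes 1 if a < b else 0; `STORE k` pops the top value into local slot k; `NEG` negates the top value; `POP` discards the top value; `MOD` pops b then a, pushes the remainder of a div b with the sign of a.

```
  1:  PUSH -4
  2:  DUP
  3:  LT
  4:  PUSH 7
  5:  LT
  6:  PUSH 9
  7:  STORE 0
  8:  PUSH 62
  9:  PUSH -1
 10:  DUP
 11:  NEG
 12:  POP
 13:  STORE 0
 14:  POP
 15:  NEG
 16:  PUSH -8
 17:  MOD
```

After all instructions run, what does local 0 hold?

-1

PUSH -4 → [-4]
DUP     → [-4, -4]
LT      → [0]
PUSH 7  → [0, 7]
LT      → [1]
PUSH 9  → [1, 9]
STORE 0 → [1]
PUSH 62 → [1, 62]
PUSH -1 → [1, 62, -1]
DUP     → [1, 62, -1, -1]
NEG     → [1, 62, -1, 1]
POP     → [1, 62, -1]
STORE 0 → [1, 62]
POP     → [1]
NEG     → [-1]
PUSH -8 → [-1, -8]
MOD     → [-1]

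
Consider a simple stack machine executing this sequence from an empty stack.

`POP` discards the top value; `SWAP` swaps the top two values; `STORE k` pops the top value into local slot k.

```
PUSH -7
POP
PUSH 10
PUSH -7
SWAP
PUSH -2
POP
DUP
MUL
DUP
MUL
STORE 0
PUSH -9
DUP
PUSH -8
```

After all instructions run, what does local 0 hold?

10000

PUSH -7 : -7
POP     : (empty)
PUSH 10 : 10
PUSH -7 : 10 -7
SWAP    : -7 10
PUSH -2 : -7 10 -2
POP     : -7 10
DUP     : -7 10 10
MUL     : -7 100
DUP     : -7 100 100
MUL     : -7 10000
STORE 0 : -7
PUSH -9 : -7 -9
DUP     : -7 -9 -9
PUSH -8 : -7 -9 -9 -8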